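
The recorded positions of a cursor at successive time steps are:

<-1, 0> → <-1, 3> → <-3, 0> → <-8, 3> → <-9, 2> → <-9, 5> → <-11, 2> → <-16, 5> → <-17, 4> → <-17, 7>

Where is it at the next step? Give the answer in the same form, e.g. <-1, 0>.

<-19, 4>

Differencing gives <+0, +3>, <-2, -3>, <-5, +3>, <-1, -1>, <+0, +3>, <-2, -3>, <-5, +3>, <-1, -1>, <+0, +3>. This is the pattern <+0, +3>, <-2, -3>, <-5, +3>, <-1, -1> repeated.
step 10: apply <-2, -3> → <-19, 4>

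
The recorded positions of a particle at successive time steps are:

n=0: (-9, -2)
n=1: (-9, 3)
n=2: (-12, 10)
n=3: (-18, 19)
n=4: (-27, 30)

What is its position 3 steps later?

First differences are (+0, +5), (-3, +7), (-6, +9), (-9, +11); their common second difference is (-3, +2) (constant acceleration).
step 5: (-27, 30) + (-12, +13) → (-39, 43)
step 6: (-39, 43) + (-15, +15) → (-54, 58)
step 7: (-54, 58) + (-18, +17) → (-72, 75)

(-72, 75)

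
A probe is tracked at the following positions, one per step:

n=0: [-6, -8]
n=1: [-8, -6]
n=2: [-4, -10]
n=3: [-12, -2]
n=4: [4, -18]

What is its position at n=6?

The jumps are [-2, +2], [+4, -4], [-8, +8], [+16, -16] — a geometric progression with ratio -2.
step 5: [4, -18] + [-32, +32] → [-28, 14]
step 6: [-28, 14] + [+64, -64] → [36, -50]

[36, -50]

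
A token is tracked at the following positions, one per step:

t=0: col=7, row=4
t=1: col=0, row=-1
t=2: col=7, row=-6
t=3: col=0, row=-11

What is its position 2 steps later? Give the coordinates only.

Col: cycles through 7, 0 every 2 steps. Step 5 lands at position 1 of the cycle → 0.
Row: linear, -5 per step → -21 at step 5.

col=0, row=-21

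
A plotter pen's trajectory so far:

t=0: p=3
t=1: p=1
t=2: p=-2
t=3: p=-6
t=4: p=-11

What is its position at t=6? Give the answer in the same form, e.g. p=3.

p=-24

First differences are -2, -3, -4, -5; their common second difference is -1 (constant acceleration).
step 5: -11 − 6 → p=-17
step 6: -17 − 7 → p=-24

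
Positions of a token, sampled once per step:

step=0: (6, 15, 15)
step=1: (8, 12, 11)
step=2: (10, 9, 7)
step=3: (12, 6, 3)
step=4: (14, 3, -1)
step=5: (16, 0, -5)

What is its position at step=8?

(22, -9, -17)

The position changes by (+2, -3, -4) every step.
step 6: (16, 0, -5) + (+2, -3, -4) → (18, -3, -9)
step 7: (18, -3, -9) + (+2, -3, -4) → (20, -6, -13)
step 8: (20, -6, -13) + (+2, -3, -4) → (22, -9, -17)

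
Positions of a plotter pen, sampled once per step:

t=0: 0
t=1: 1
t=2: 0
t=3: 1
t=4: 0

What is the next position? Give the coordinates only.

1

Consecutive displacements +1, -1, +1, -1 scale by a factor of -1 each step.
step 5: 0 + 1 → 1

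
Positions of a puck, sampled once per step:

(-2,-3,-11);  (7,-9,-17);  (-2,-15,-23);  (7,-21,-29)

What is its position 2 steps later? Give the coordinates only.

(7,-33,-41)

The first coordinate repeats the cycle [-2, 7] with period 2; step 5 mod 2 = 1, giving 7.
The second coordinate changes by -6 each step, so at step 5 it is -3 + 5·(-6) = -33.
The third coordinate changes by -6 each step, so at step 5 it is -11 + 5·(-6) = -41.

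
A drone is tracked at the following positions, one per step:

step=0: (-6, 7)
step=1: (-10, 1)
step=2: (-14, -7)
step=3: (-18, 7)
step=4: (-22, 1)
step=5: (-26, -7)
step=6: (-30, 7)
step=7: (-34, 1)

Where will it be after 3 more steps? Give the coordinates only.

(-46, 1)

The first coordinate changes by -4 each step, so at step 10 it is -6 + 10·(-4) = -46.
The second coordinate repeats the cycle [7, 1, -7] with period 3; step 10 mod 3 = 1, giving 1.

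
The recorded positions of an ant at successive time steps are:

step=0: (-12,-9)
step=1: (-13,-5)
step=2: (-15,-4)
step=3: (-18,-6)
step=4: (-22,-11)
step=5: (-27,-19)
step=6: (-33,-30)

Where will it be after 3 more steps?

(-57,-81)

Taking differences between consecutive positions: (-1,+4), (-2,+1), (-3,-2), (-4,-5), (-5,-8), (-6,-11). These grow by (-1,-3) each step.
step 7: (-33,-30) + (-7,-14) → (-40,-44)
step 8: (-40,-44) + (-8,-17) → (-48,-61)
step 9: (-48,-61) + (-9,-20) → (-57,-81)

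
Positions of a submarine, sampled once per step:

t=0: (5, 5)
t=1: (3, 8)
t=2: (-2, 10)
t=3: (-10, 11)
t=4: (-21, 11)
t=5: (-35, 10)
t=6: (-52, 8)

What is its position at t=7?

(-72, 5)

Taking differences between consecutive positions: (-2, +3), (-5, +2), (-8, +1), (-11, +0), (-14, -1), (-17, -2). These grow by (-3, -1) each step.
step 7: (-52, 8) + (-20, -3) → (-72, 5)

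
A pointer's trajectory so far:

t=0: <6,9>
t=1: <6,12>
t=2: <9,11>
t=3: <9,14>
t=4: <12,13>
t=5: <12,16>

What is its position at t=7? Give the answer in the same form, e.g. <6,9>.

Differencing gives <+0,+3>, <+3,-1>, <+0,+3>, <+3,-1>, <+0,+3>. This is the pattern <+0,+3>, <+3,-1> repeated.
step 6: apply <+3,-1> → <15,15>
step 7: apply <+0,+3> → <15,18>

<15,18>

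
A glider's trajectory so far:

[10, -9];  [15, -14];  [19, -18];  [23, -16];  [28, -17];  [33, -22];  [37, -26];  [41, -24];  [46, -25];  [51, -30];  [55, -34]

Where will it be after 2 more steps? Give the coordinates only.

The moves between consecutive positions are [+5, -5], [+4, -4], [+4, +2], [+5, -1], [+5, -5], [+4, -4], [+4, +2], [+5, -1], [+5, -5], [+4, -4]; they repeat the 4-cycle [[+5, -5], [+4, -4], [+4, +2], [+5, -1]].
step 11: apply [+4, +2] → [59, -32]
step 12: apply [+5, -1] → [64, -33]

[64, -33]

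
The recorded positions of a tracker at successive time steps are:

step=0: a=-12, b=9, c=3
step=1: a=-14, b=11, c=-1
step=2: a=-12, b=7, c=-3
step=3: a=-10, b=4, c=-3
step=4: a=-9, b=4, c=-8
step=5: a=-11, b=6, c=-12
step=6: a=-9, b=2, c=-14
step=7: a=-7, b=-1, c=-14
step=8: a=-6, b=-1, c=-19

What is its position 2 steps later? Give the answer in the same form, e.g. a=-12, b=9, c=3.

Differencing gives (-2,+2,-4), (+2,-4,-2), (+2,-3,+0), (+1,+0,-5), (-2,+2,-4), (+2,-4,-2), (+2,-3,+0), (+1,+0,-5). This is the pattern (-2,+2,-4), (+2,-4,-2), (+2,-3,+0), (+1,+0,-5) repeated.
step 9: apply (-2,+2,-4) → a=-8, b=1, c=-23
step 10: apply (+2,-4,-2) → a=-6, b=-3, c=-25

a=-6, b=-3, c=-25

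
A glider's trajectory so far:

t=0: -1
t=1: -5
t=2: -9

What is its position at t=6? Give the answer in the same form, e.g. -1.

-25

The position changes by -4 every step.
step 3: -9 − 4 → -13
step 4: -13 − 4 → -17
step 5: -17 − 4 → -21
step 6: -21 − 4 → -25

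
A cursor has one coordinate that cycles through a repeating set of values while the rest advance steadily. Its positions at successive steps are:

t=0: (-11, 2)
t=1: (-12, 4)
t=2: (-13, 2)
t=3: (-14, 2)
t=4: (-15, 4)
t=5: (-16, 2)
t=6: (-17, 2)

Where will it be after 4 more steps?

The first coordinate changes by -1 each step, so at step 10 it is -11 + 10·(-1) = -21.
The second coordinate repeats the cycle [2, 4, 2] with period 3; step 10 mod 3 = 1, giving 4.

(-21, 4)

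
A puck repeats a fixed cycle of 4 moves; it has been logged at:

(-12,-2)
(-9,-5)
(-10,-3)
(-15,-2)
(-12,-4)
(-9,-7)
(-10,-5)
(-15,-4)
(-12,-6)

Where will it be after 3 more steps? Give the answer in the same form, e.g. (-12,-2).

The moves between consecutive positions are (+3,-3), (-1,+2), (-5,+1), (+3,-2), (+3,-3), (-1,+2), (-5,+1), (+3,-2); they repeat the 4-cycle [(+3,-3), (-1,+2), (-5,+1), (+3,-2)].
step 9: apply (+3,-3) → (-9,-9)
step 10: apply (-1,+2) → (-10,-7)
step 11: apply (-5,+1) → (-15,-6)

(-15,-6)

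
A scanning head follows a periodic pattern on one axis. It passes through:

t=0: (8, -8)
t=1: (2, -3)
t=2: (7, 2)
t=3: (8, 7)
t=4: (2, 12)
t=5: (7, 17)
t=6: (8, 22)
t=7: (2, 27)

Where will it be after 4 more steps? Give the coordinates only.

The first coordinate repeats the cycle [8, 2, 7] with period 3; step 11 mod 3 = 2, giving 7.
The second coordinate changes by +5 each step, so at step 11 it is -8 + 11·(5) = 47.

(7, 47)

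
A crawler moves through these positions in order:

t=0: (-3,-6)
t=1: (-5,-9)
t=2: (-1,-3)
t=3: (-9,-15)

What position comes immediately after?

(7,9)

Consecutive displacements (-2,-3), (+4,+6), (-8,-12) scale by a factor of -2 each step.
step 4: (-9,-15) + (+16,+24) → (7,9)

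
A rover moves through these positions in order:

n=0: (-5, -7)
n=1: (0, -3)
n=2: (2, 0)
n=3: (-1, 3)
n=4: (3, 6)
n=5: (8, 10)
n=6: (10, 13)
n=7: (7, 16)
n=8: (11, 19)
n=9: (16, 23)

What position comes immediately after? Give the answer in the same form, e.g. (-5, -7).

The moves between consecutive positions are (+5, +4), (+2, +3), (-3, +3), (+4, +3), (+5, +4), (+2, +3), (-3, +3), (+4, +3), (+5, +4); they repeat the 4-cycle [(+5, +4), (+2, +3), (-3, +3), (+4, +3)].
step 10: apply (+2, +3) → (18, 26)

(18, 26)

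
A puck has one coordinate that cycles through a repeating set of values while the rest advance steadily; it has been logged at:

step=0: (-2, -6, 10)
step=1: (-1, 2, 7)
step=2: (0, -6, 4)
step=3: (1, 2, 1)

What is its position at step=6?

(4, -6, -8)

The first coordinate changes by +1 each step, so at step 6 it is -2 + 6·(1) = 4.
The second coordinate repeats the cycle [-6, 2] with period 2; step 6 mod 2 = 0, giving -6.
The third coordinate changes by -3 each step, so at step 6 it is 10 + 6·(-3) = -8.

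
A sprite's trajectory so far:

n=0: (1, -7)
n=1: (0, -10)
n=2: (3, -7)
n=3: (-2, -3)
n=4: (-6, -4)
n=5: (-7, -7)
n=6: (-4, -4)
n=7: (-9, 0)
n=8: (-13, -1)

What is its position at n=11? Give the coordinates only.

(-16, 3)

Differencing gives (-1, -3), (+3, +3), (-5, +4), (-4, -1), (-1, -3), (+3, +3), (-5, +4), (-4, -1). This is the pattern (-1, -3), (+3, +3), (-5, +4), (-4, -1) repeated.
step 9: apply (-1, -3) → (-14, -4)
step 10: apply (+3, +3) → (-11, -1)
step 11: apply (-5, +4) → (-16, 3)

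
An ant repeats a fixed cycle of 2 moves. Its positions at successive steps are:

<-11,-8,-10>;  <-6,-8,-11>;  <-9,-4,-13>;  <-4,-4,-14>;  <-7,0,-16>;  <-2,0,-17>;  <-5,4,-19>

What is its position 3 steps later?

Step-to-step displacements: <+5,+0,-1>, <-3,+4,-2>, <+5,+0,-1>, <-3,+4,-2>, <+5,+0,-1>, <-3,+4,-2> — a repeating cycle of length 2.
step 7: apply <+5,+0,-1> → <0,4,-20>
step 8: apply <-3,+4,-2> → <-3,8,-22>
step 9: apply <+5,+0,-1> → <2,8,-23>

<2,8,-23>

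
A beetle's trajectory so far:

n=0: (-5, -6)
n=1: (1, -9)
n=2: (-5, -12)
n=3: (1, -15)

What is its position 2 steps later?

(1, -21)

The first coordinate repeats the cycle [-5, 1] with period 2; step 5 mod 2 = 1, giving 1.
The second coordinate changes by -3 each step, so at step 5 it is -6 + 5·(-3) = -21.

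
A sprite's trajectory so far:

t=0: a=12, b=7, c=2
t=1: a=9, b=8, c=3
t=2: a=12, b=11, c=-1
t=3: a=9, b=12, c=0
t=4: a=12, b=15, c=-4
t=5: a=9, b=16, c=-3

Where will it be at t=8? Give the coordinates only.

Differencing gives (-3, +1, +1), (+3, +3, -4), (-3, +1, +1), (+3, +3, -4), (-3, +1, +1). This is the pattern (-3, +1, +1), (+3, +3, -4) repeated.
step 6: apply (+3, +3, -4) → a=12, b=19, c=-7
step 7: apply (-3, +1, +1) → a=9, b=20, c=-6
step 8: apply (+3, +3, -4) → a=12, b=23, c=-10

a=12, b=23, c=-10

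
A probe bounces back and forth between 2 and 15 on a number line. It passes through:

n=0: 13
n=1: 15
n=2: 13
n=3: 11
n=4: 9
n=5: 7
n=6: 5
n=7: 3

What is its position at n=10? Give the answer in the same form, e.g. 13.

The value reflects between 2 and 15, moving 2 per step.
  step 8: 3 → 3
  step 9: 3 → 5
  step 10: 5 → 7

7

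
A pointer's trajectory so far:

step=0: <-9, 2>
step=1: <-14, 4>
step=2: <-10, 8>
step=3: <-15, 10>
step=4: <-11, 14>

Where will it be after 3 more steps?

<-17, 22>

Step-to-step displacements: <-5, +2>, <+4, +4>, <-5, +2>, <+4, +4> — a repeating cycle of length 2.
step 5: apply <-5, +2> → <-16, 16>
step 6: apply <+4, +4> → <-12, 20>
step 7: apply <-5, +2> → <-17, 22>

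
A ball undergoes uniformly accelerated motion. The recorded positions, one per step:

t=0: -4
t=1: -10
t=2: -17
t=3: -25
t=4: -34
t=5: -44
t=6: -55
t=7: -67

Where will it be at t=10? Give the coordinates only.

-109

First differences are -6, -7, -8, -9, -10, -11, -12; their common second difference is -1 (constant acceleration).
step 8: -67 − 13 → -80
step 9: -80 − 14 → -94
step 10: -94 − 15 → -109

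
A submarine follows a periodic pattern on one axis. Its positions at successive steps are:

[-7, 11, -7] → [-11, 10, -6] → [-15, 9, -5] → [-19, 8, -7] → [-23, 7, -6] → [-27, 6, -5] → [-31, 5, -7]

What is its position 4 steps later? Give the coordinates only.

[-47, 1, -6]

First: linear, -4 per step → -47 at step 10.
Second: linear, -1 per step → 1 at step 10.
Third: cycles through -7, -6, -5 every 3 steps. Step 10 lands at position 1 of the cycle → -6.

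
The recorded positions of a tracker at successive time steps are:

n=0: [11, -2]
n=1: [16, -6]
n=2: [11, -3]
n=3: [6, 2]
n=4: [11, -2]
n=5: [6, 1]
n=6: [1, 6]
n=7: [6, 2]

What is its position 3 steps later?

[1, 6]

Differencing gives [+5, -4], [-5, +3], [-5, +5], [+5, -4], [-5, +3], [-5, +5], [+5, -4]. This is the pattern [+5, -4], [-5, +3], [-5, +5] repeated.
step 8: apply [-5, +3] → [1, 5]
step 9: apply [-5, +5] → [-4, 10]
step 10: apply [+5, -4] → [1, 6]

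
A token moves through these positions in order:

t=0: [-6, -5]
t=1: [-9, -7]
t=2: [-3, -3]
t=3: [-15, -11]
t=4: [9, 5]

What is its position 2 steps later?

[57, 37]

Step-to-step displacements: [-3, -2], [+6, +4], [-12, -8], [+24, +16]; each is -2× the previous.
step 5: [9, 5] + [-48, -32] → [-39, -27]
step 6: [-39, -27] + [+96, +64] → [57, 37]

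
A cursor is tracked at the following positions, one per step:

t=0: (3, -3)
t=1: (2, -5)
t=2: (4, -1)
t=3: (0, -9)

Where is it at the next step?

(8, 7)

The jumps are (-1, -2), (+2, +4), (-4, -8) — a geometric progression with ratio -2.
step 4: (0, -9) + (+8, +16) → (8, 7)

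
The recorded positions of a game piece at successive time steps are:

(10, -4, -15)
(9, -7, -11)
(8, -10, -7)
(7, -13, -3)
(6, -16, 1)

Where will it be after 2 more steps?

Each step adds (-1, -3, +4) to the position.
step 5: (6, -16, 1) + (-1, -3, +4) → (5, -19, 5)
step 6: (5, -19, 5) + (-1, -3, +4) → (4, -22, 9)

(4, -22, 9)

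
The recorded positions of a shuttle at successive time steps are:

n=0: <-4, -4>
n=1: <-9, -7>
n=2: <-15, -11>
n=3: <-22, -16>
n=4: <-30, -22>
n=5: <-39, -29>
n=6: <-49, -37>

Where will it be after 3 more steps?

<-85, -67>

Taking differences between consecutive positions: <-5, -3>, <-6, -4>, <-7, -5>, <-8, -6>, <-9, -7>, <-10, -8>. These grow by <-1, -1> each step.
step 7: <-49, -37> + <-11, -9> → <-60, -46>
step 8: <-60, -46> + <-12, -10> → <-72, -56>
step 9: <-72, -56> + <-13, -11> → <-85, -67>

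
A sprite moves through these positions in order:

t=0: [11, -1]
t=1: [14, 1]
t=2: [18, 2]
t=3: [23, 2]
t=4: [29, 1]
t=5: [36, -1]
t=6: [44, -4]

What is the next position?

[53, -8]

Successive displacements: [+3, +2], [+4, +1], [+5, +0], [+6, -1], [+7, -2], [+8, -3] — each changes by [+1, -1].
step 7: [44, -4] + [+9, -4] → [53, -8]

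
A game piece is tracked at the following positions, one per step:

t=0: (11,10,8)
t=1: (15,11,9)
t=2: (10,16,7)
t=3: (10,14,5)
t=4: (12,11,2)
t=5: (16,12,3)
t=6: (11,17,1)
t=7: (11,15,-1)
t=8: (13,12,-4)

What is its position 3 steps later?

(12,16,-7)

Step-to-step displacements: (+4,+1,+1), (-5,+5,-2), (+0,-2,-2), (+2,-3,-3), (+4,+1,+1), (-5,+5,-2), (+0,-2,-2), (+2,-3,-3) — a repeating cycle of length 4.
step 9: apply (+4,+1,+1) → (17,13,-3)
step 10: apply (-5,+5,-2) → (12,18,-5)
step 11: apply (+0,-2,-2) → (12,16,-7)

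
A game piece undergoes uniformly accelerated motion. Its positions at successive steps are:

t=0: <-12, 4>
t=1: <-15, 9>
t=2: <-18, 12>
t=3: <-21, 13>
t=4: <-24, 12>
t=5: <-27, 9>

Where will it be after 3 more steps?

<-36, -12>

Taking differences between consecutive positions: <-3, +5>, <-3, +3>, <-3, +1>, <-3, -1>, <-3, -3>. These grow by <+0, -2> each step.
step 6: <-27, 9> + <-3, -5> → <-30, 4>
step 7: <-30, 4> + <-3, -7> → <-33, -3>
step 8: <-33, -3> + <-3, -9> → <-36, -12>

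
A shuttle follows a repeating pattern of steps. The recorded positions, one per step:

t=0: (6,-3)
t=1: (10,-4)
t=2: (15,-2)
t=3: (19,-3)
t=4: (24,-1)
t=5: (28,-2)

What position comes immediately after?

The moves between consecutive positions are (+4,-1), (+5,+2), (+4,-1), (+5,+2), (+4,-1); they repeat the 2-cycle [(+4,-1), (+5,+2)].
step 6: apply (+5,+2) → (33,0)

(33,0)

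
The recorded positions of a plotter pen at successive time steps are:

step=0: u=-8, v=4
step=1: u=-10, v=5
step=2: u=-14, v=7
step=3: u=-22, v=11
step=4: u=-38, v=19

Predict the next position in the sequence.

u=-70, v=35

Step-to-step displacements: (-2, +1), (-4, +2), (-8, +4), (-16, +8); each is 2× the previous.
step 5: u=-38, v=19 + (-32, +16) → u=-70, v=35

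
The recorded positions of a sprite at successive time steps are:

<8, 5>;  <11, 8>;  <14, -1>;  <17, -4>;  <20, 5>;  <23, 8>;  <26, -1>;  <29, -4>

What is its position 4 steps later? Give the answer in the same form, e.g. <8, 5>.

<41, -4>

The first coordinate changes by +3 each step, so at step 11 it is 8 + 11·(3) = 41.
The second coordinate repeats the cycle [5, 8, -1, -4] with period 4; step 11 mod 4 = 3, giving -4.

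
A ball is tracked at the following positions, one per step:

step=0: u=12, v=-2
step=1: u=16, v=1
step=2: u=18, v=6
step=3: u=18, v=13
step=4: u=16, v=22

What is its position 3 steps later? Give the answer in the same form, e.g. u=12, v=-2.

u=-2, v=61

Successive displacements: (+4, +3), (+2, +5), (+0, +7), (-2, +9) — each changes by (-2, +2).
step 5: u=16, v=22 + (-4, +11) → u=12, v=33
step 6: u=12, v=33 + (-6, +13) → u=6, v=46
step 7: u=6, v=46 + (-8, +15) → u=-2, v=61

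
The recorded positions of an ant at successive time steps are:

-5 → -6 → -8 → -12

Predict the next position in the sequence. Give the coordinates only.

-20

Consecutive displacements -1, -2, -4 scale by a factor of 2 each step.
step 4: -12 − 8 → -20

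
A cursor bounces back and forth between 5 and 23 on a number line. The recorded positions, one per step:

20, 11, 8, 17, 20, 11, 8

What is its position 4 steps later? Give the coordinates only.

The value travels 9 per step and bounces off the walls at 5 and 23.
  step 7: 8 → 17
  step 8: 17 → 20
  step 9: 20 → 11
  step 10: 11 → 8

8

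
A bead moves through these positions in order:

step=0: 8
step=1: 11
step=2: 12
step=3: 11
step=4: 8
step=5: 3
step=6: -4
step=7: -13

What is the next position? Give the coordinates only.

Successive displacements: +3, +1, -1, -3, -5, -7, -9 — each changes by -2.
step 8: -13 − 11 → -24

-24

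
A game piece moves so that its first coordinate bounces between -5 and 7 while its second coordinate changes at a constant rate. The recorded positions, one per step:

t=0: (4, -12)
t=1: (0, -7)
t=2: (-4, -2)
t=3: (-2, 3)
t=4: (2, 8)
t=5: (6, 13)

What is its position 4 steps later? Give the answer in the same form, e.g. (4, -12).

The first coordinate travels 4 per step and bounces off the walls at -5 and 7.
  step 6: 6 → 4
  step 7: 4 → 0
  step 8: 0 → -4
  step 9: -4 → -2
The second coordinate changes by +5 each step: at step 9 it is 33.

(-2, 33)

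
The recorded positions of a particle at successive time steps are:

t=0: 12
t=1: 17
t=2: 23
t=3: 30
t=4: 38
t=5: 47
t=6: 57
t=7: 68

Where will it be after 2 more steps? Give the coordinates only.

93

Taking differences between consecutive positions: +5, +6, +7, +8, +9, +10, +11. These grow by +1 each step.
step 8: 68 + 12 → 80
step 9: 80 + 13 → 93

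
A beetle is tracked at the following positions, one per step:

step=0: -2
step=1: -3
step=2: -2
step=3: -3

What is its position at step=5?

-3

Step-to-step displacements: -1, +1, -1; each is -1× the previous.
step 4: -3 + 1 → -2
step 5: -2 − 1 → -3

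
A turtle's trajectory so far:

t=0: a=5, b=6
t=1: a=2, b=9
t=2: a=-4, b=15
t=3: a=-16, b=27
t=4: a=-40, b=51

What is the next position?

Consecutive displacements (-3,+3), (-6,+6), (-12,+12), (-24,+24) scale by a factor of 2 each step.
step 5: a=-40, b=51 + (-48,+48) → a=-88, b=99

a=-88, b=99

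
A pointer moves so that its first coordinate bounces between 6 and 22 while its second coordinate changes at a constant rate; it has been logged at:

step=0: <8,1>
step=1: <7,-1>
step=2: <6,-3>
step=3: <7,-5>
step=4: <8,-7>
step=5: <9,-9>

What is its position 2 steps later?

The first coordinate travels 1 per step and bounces off the walls at 6 and 22.
  step 6: 9 → 10
  step 7: 10 → 11
The second coordinate changes by -2 each step: at step 7 it is -13.

<11,-13>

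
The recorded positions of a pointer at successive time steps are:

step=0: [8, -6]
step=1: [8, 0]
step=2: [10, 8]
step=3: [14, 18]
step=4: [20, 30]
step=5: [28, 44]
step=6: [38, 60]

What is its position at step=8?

[64, 98]

First differences are [+0, +6], [+2, +8], [+4, +10], [+6, +12], [+8, +14], [+10, +16]; their common second difference is [+2, +2] (constant acceleration).
step 7: [38, 60] + [+12, +18] → [50, 78]
step 8: [50, 78] + [+14, +20] → [64, 98]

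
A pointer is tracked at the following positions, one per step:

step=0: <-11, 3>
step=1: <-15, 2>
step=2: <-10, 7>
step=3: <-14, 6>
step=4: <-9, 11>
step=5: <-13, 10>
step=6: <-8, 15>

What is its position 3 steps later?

<-11, 18>

Step-to-step displacements: <-4, -1>, <+5, +5>, <-4, -1>, <+5, +5>, <-4, -1>, <+5, +5> — a repeating cycle of length 2.
step 7: apply <-4, -1> → <-12, 14>
step 8: apply <+5, +5> → <-7, 19>
step 9: apply <-4, -1> → <-11, 18>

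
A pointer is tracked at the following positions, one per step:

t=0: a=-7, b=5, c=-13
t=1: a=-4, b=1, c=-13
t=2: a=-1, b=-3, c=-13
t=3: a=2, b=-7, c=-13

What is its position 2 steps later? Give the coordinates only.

Each step adds (+3, -4, +0) to the position.
step 4: a=2, b=-7, c=-13 + (+3, -4, +0) → a=5, b=-11, c=-13
step 5: a=5, b=-11, c=-13 + (+3, -4, +0) → a=8, b=-15, c=-13

a=8, b=-15, c=-13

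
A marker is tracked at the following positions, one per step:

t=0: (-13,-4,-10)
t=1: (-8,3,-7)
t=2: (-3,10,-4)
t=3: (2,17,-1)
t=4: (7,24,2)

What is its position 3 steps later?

(22,45,11)

The position changes by (+5,+7,+3) every step.
step 5: (7,24,2) + (+5,+7,+3) → (12,31,5)
step 6: (12,31,5) + (+5,+7,+3) → (17,38,8)
step 7: (17,38,8) + (+5,+7,+3) → (22,45,11)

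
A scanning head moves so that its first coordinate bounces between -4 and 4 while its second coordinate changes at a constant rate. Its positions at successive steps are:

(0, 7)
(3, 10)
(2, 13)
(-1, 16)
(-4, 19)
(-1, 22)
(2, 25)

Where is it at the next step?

The first coordinate reflects between -4 and 4, moving 3 per step.
  step 7: 2 → 3
The second coordinate changes by +3 each step: at step 7 it is 28.

(3, 28)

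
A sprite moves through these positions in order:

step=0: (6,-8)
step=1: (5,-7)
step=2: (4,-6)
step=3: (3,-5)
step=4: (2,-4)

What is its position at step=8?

Each step adds (-1,+1) to the position.
step 5: (2,-4) + (-1,+1) → (1,-3)
step 6: (1,-3) + (-1,+1) → (0,-2)
step 7: (0,-2) + (-1,+1) → (-1,-1)
step 8: (-1,-1) + (-1,+1) → (-2,0)

(-2,0)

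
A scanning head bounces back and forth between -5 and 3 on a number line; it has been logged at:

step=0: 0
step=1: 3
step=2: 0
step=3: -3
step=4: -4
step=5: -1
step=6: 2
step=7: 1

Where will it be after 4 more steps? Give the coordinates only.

1

The value reflects between -5 and 3, moving 3 per step.
  step 8: 1 → -2
  step 9: -2 → -5
  step 10: -5 → -2
  step 11: -2 → 1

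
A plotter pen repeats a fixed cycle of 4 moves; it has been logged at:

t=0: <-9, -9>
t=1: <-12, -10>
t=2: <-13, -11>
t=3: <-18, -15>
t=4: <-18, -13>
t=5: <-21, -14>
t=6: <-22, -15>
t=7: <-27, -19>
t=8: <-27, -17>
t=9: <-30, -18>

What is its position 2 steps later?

<-36, -23>

The moves between consecutive positions are <-3, -1>, <-1, -1>, <-5, -4>, <+0, +2>, <-3, -1>, <-1, -1>, <-5, -4>, <+0, +2>, <-3, -1>; they repeat the 4-cycle [<-3, -1>, <-1, -1>, <-5, -4>, <+0, +2>].
step 10: apply <-1, -1> → <-31, -19>
step 11: apply <-5, -4> → <-36, -23>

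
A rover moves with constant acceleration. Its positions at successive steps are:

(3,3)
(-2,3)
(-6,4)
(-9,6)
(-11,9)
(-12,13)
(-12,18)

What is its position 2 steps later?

First differences are (-5,+0), (-4,+1), (-3,+2), (-2,+3), (-1,+4), (+0,+5); their common second difference is (+1,+1) (constant acceleration).
step 7: (-12,18) + (+1,+6) → (-11,24)
step 8: (-11,24) + (+2,+7) → (-9,31)

(-9,31)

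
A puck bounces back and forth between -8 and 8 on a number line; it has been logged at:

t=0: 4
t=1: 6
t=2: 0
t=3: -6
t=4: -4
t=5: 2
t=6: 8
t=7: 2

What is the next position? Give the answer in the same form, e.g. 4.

-4

The value travels 6 per step and bounces off the walls at -8 and 8.
  step 8: 2 → -4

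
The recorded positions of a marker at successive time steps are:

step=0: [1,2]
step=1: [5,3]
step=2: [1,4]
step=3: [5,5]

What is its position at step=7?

[5,9]

First: cycles through 1, 5 every 2 steps. Step 7 lands at position 1 of the cycle → 5.
Second: linear, +1 per step → 9 at step 7.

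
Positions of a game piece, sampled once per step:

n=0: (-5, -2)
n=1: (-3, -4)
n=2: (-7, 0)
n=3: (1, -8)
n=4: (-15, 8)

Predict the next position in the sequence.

The jumps are (+2, -2), (-4, +4), (+8, -8), (-16, +16) — a geometric progression with ratio -2.
step 5: (-15, 8) + (+32, -32) → (17, -24)

(17, -24)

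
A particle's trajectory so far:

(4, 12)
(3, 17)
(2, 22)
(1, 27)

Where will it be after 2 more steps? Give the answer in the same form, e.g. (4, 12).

(-1, 37)

Each step adds (-1, +5) to the position.
step 4: (1, 27) + (-1, +5) → (0, 32)
step 5: (0, 32) + (-1, +5) → (-1, 37)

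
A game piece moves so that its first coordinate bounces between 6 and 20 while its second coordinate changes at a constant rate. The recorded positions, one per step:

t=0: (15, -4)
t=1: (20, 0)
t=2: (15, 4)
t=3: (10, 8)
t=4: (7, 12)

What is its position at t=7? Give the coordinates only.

(18, 24)

The first coordinate travels 5 per step and bounces off the walls at 6 and 20.
  step 5: 7 → 12
  step 6: 12 → 17
  step 7: 17 → 18
The second coordinate changes by +4 each step: at step 7 it is 24.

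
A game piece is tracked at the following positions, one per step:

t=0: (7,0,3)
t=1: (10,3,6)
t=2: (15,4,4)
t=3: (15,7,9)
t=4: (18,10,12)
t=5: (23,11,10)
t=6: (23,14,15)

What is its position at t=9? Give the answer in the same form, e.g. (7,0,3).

(31,21,21)

Differencing gives (+3,+3,+3), (+5,+1,-2), (+0,+3,+5), (+3,+3,+3), (+5,+1,-2), (+0,+3,+5). This is the pattern (+3,+3,+3), (+5,+1,-2), (+0,+3,+5) repeated.
step 7: apply (+3,+3,+3) → (26,17,18)
step 8: apply (+5,+1,-2) → (31,18,16)
step 9: apply (+0,+3,+5) → (31,21,21)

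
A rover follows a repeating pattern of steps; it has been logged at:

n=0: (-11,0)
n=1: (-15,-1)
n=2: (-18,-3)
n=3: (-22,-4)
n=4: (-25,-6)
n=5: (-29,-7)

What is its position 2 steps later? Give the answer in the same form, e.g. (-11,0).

(-36,-10)

Step-to-step displacements: (-4,-1), (-3,-2), (-4,-1), (-3,-2), (-4,-1) — a repeating cycle of length 2.
step 6: apply (-3,-2) → (-32,-9)
step 7: apply (-4,-1) → (-36,-10)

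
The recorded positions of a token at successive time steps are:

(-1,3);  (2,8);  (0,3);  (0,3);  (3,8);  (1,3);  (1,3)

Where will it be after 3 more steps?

Step-to-step displacements: (+3,+5), (-2,-5), (+0,+0), (+3,+5), (-2,-5), (+0,+0) — a repeating cycle of length 3.
step 7: apply (+3,+5) → (4,8)
step 8: apply (-2,-5) → (2,3)
step 9: apply (+0,+0) → (2,3)

(2,3)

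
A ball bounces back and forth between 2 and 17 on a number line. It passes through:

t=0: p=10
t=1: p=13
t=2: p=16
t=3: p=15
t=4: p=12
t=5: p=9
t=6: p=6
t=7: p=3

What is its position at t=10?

The value travels 3 per step and bounces off the walls at 2 and 17.
  step 8: 3 → 4
  step 9: 4 → 7
  step 10: 7 → 10

p=10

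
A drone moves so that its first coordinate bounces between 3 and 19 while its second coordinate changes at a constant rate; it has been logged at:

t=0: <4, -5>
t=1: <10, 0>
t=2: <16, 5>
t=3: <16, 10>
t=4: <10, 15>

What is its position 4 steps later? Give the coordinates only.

The first coordinate travels 6 per step and bounces off the walls at 3 and 19.
  step 5: 10 → 4
  step 6: 4 → 8
  step 7: 8 → 14
  step 8: 14 → 18
The second coordinate changes by +5 each step: at step 8 it is 35.

<18, 35>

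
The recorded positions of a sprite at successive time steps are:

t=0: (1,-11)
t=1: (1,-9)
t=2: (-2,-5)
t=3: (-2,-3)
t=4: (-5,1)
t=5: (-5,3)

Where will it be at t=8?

Step-to-step displacements: (+0,+2), (-3,+4), (+0,+2), (-3,+4), (+0,+2) — a repeating cycle of length 2.
step 6: apply (-3,+4) → (-8,7)
step 7: apply (+0,+2) → (-8,9)
step 8: apply (-3,+4) → (-11,13)

(-11,13)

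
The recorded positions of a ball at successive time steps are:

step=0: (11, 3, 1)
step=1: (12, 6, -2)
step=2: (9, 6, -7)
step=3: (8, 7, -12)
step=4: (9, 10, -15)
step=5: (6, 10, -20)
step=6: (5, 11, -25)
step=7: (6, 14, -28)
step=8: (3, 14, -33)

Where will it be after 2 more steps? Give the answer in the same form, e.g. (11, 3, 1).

(3, 18, -41)

Differencing gives (+1, +3, -3), (-3, +0, -5), (-1, +1, -5), (+1, +3, -3), (-3, +0, -5), (-1, +1, -5), (+1, +3, -3), (-3, +0, -5). This is the pattern (+1, +3, -3), (-3, +0, -5), (-1, +1, -5) repeated.
step 9: apply (-1, +1, -5) → (2, 15, -38)
step 10: apply (+1, +3, -3) → (3, 18, -41)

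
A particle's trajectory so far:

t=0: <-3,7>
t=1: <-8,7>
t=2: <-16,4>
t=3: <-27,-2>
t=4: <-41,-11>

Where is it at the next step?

<-58,-23>

Taking differences between consecutive positions: <-5,+0>, <-8,-3>, <-11,-6>, <-14,-9>. These grow by <-3,-3> each step.
step 5: <-41,-11> + <-17,-12> → <-58,-23>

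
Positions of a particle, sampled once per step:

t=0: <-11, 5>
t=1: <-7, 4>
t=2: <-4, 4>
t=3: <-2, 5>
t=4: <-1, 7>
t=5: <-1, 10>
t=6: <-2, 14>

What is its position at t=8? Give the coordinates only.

<-7, 25>

Successive displacements: <+4, -1>, <+3, +0>, <+2, +1>, <+1, +2>, <+0, +3>, <-1, +4> — each changes by <-1, +1>.
step 7: <-2, 14> + <-2, +5> → <-4, 19>
step 8: <-4, 19> + <-3, +6> → <-7, 25>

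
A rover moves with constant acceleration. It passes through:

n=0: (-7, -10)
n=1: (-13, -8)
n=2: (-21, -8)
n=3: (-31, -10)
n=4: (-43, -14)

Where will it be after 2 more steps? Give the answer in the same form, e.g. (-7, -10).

(-73, -28)

Taking differences between consecutive positions: (-6, +2), (-8, +0), (-10, -2), (-12, -4). These grow by (-2, -2) each step.
step 5: (-43, -14) + (-14, -6) → (-57, -20)
step 6: (-57, -20) + (-16, -8) → (-73, -28)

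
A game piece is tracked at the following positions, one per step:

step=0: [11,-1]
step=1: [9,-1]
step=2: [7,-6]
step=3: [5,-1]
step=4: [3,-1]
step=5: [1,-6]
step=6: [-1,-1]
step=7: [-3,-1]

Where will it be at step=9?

[-7,-1]

First: linear, -2 per step → -7 at step 9.
Second: cycles through -1, -1, -6 every 3 steps. Step 9 lands at position 0 of the cycle → -1.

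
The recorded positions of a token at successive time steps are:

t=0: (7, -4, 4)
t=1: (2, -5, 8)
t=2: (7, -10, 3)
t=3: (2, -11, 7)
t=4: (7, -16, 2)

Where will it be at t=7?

Step-to-step displacements: (-5, -1, +4), (+5, -5, -5), (-5, -1, +4), (+5, -5, -5) — a repeating cycle of length 2.
step 5: apply (-5, -1, +4) → (2, -17, 6)
step 6: apply (+5, -5, -5) → (7, -22, 1)
step 7: apply (-5, -1, +4) → (2, -23, 5)

(2, -23, 5)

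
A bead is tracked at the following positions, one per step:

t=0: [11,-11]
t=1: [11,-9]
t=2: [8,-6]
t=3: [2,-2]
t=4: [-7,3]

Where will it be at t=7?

Taking differences between consecutive positions: [+0,+2], [-3,+3], [-6,+4], [-9,+5]. These grow by [-3,+1] each step.
step 5: [-7,3] + [-12,+6] → [-19,9]
step 6: [-19,9] + [-15,+7] → [-34,16]
step 7: [-34,16] + [-18,+8] → [-52,24]

[-52,24]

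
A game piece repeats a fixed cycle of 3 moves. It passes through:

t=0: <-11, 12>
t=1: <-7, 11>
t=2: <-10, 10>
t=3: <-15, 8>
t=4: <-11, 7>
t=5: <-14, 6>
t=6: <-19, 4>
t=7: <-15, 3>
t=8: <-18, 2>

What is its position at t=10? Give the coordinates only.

<-19, -1>

The moves between consecutive positions are <+4, -1>, <-3, -1>, <-5, -2>, <+4, -1>, <-3, -1>, <-5, -2>, <+4, -1>, <-3, -1>; they repeat the 3-cycle [<+4, -1>, <-3, -1>, <-5, -2>].
step 9: apply <-5, -2> → <-23, 0>
step 10: apply <+4, -1> → <-19, -1>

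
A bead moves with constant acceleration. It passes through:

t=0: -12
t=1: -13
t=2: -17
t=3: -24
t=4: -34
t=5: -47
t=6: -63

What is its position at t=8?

-104

Taking differences between consecutive positions: -1, -4, -7, -10, -13, -16. These grow by -3 each step.
step 7: -63 − 19 → -82
step 8: -82 − 22 → -104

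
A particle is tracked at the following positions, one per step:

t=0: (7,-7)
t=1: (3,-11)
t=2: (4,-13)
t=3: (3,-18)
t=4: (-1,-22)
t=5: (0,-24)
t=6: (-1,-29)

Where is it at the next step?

(-5,-33)

Step-to-step displacements: (-4,-4), (+1,-2), (-1,-5), (-4,-4), (+1,-2), (-1,-5) — a repeating cycle of length 3.
step 7: apply (-4,-4) → (-5,-33)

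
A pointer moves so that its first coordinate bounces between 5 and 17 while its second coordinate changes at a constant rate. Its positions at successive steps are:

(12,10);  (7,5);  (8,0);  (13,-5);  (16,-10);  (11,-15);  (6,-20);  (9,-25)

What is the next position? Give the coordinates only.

The first coordinate reflects between 5 and 17, moving 5 per step.
  step 8: 9 → 14
The second coordinate changes by -5 each step: at step 8 it is -30.

(14,-30)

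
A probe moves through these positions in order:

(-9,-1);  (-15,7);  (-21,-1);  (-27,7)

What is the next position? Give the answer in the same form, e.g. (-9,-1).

(-33,-1)

The first coordinate changes by -6 each step, so at step 4 it is -9 + 4·(-6) = -33.
The second coordinate repeats the cycle [-1, 7] with period 2; step 4 mod 2 = 0, giving -1.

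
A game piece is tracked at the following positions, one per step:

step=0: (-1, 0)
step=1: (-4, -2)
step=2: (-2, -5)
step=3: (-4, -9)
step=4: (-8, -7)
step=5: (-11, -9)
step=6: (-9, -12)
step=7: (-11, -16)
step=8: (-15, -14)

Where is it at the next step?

(-18, -16)

Differencing gives (-3, -2), (+2, -3), (-2, -4), (-4, +2), (-3, -2), (+2, -3), (-2, -4), (-4, +2). This is the pattern (-3, -2), (+2, -3), (-2, -4), (-4, +2) repeated.
step 9: apply (-3, -2) → (-18, -16)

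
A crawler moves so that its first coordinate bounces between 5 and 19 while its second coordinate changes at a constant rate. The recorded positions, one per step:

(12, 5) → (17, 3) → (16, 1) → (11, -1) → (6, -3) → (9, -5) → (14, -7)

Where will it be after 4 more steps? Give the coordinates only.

(6, -15)

The first coordinate travels 5 per step and bounces off the walls at 5 and 19.
  step 7: 14 → 19
  step 8: 19 → 14
  step 9: 14 → 9
  step 10: 9 → 6
The second coordinate changes by -2 each step: at step 10 it is -15.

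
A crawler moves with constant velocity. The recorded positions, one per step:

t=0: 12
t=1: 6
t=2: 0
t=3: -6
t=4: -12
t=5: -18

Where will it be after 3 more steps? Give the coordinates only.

Constant displacement of -6 per step.
step 6: -18 − 6 → -24
step 7: -24 − 6 → -30
step 8: -30 − 6 → -36

-36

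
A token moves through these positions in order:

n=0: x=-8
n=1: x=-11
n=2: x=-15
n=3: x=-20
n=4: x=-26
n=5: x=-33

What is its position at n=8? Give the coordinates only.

First differences are -3, -4, -5, -6, -7; their common second difference is -1 (constant acceleration).
step 6: -33 − 8 → x=-41
step 7: -41 − 9 → x=-50
step 8: -50 − 10 → x=-60

x=-60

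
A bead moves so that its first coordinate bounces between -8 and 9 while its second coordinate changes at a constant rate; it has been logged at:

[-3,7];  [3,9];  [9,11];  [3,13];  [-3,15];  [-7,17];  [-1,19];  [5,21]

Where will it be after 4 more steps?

The first coordinate reflects between -8 and 9, moving 6 per step.
  step 8: 5 → 7
  step 9: 7 → 1
  step 10: 1 → -5
  step 11: -5 → -5
The second coordinate changes by +2 each step: at step 11 it is 29.

[-5,29]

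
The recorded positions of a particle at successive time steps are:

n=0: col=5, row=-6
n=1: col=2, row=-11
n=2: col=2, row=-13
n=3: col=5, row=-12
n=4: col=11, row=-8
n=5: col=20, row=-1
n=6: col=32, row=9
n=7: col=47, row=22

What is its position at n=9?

Taking differences between consecutive positions: (-3, -5), (+0, -2), (+3, +1), (+6, +4), (+9, +7), (+12, +10), (+15, +13). These grow by (+3, +3) each step.
step 8: col=47, row=22 + (+18, +16) → col=65, row=38
step 9: col=65, row=38 + (+21, +19) → col=86, row=57

col=86, row=57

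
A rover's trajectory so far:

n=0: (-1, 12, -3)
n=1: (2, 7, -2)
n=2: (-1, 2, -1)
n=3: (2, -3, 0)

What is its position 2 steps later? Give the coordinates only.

(2, -13, 2)

First: cycles through -1, 2 every 2 steps. Step 5 lands at position 1 of the cycle → 2.
Second: linear, -5 per step → -13 at step 5.
Third: linear, +1 per step → 2 at step 5.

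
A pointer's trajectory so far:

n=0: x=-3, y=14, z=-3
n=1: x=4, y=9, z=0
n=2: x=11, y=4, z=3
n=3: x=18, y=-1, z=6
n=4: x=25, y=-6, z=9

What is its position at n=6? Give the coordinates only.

x=39, y=-16, z=15

Constant displacement of (+7, -5, +3) per step.
step 5: x=25, y=-6, z=9 + (+7, -5, +3) → x=32, y=-11, z=12
step 6: x=32, y=-11, z=12 + (+7, -5, +3) → x=39, y=-16, z=15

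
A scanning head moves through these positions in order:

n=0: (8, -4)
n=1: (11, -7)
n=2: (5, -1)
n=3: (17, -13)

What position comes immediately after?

Step-to-step displacements: (+3, -3), (-6, +6), (+12, -12); each is -2× the previous.
step 4: (17, -13) + (-24, +24) → (-7, 11)

(-7, 11)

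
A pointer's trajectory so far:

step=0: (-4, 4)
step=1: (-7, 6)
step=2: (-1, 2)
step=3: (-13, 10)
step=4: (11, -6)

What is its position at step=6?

(59, -38)

Consecutive displacements (-3, +2), (+6, -4), (-12, +8), (+24, -16) scale by a factor of -2 each step.
step 5: (11, -6) + (-48, +32) → (-37, 26)
step 6: (-37, 26) + (+96, -64) → (59, -38)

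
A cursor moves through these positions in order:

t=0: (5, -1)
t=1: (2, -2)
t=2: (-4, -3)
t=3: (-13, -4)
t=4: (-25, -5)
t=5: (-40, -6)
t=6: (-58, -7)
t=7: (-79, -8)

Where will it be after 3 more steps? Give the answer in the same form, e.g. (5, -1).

First differences are (-3, -1), (-6, -1), (-9, -1), (-12, -1), (-15, -1), (-18, -1), (-21, -1); their common second difference is (-3, +0) (constant acceleration).
step 8: (-79, -8) + (-24, -1) → (-103, -9)
step 9: (-103, -9) + (-27, -1) → (-130, -10)
step 10: (-130, -10) + (-30, -1) → (-160, -11)

(-160, -11)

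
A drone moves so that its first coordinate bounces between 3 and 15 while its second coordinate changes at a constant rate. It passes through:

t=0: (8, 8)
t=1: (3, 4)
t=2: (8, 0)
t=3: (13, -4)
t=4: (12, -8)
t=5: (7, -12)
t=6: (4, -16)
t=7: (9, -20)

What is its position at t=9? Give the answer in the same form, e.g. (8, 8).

The first coordinate reflects between 3 and 15, moving 5 per step.
  step 8: 9 → 14
  step 9: 14 → 11
The second coordinate changes by -4 each step: at step 9 it is -28.

(11, -28)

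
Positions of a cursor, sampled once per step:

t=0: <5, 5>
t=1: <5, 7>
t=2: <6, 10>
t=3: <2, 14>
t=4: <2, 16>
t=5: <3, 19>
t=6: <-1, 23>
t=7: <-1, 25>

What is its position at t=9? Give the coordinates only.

Step-to-step displacements: <+0, +2>, <+1, +3>, <-4, +4>, <+0, +2>, <+1, +3>, <-4, +4>, <+0, +2> — a repeating cycle of length 3.
step 8: apply <+1, +3> → <0, 28>
step 9: apply <-4, +4> → <-4, 32>

<-4, 32>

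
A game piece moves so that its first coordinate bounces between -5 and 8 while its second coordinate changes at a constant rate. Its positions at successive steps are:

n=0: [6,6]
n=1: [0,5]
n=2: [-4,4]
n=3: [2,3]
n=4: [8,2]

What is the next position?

[2,1]

The first coordinate reflects between -5 and 8, moving 6 per step.
  step 5: 8 → 2
The second coordinate changes by -1 each step: at step 5 it is 1.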